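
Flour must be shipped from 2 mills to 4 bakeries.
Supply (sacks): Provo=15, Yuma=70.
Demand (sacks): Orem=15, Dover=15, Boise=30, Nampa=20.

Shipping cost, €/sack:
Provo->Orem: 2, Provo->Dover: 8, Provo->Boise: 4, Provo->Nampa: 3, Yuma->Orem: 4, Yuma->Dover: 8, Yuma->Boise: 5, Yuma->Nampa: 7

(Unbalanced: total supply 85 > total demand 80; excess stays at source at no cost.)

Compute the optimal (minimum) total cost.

410

Optimal allocation:
  Provo to Nampa: 15 × €3 = €45
  Yuma to Orem: 15 × €4 = €60
  Yuma to Dover: 15 × €8 = €120
  Yuma to Boise: 30 × €5 = €150
  Yuma to Nampa: 5 × €7 = €35
Total = 45 + 60 + 120 + 150 + 35 = €410.
(Supply check: Provo ships 15; Yuma ships 65.)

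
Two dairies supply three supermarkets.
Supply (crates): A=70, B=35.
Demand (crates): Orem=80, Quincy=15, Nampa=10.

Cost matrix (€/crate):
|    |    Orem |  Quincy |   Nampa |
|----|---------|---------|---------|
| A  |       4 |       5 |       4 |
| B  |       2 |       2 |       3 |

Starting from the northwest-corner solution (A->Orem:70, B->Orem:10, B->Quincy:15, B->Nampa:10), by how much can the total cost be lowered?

10

Current plan cost = 70·4 + 10·2 + 15·2 + 10·3 = €360.
Optimal plan:
  A–Orem: 60 × €4 = €240
  A–Nampa: 10 × €4 = €40
  B–Orem: 20 × €2 = €40
  B–Quincy: 15 × €2 = €30
Optimal cost = €350.
Saving = 360 − 350 = €10.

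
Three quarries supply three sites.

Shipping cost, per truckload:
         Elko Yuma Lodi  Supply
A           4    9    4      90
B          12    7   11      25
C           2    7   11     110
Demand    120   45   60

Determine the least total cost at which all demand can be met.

855

An optimal shipping plan:
  A->Elko: 10 × 4 = 40
  A->Yuma: 20 × 9 = 180
  A->Lodi: 60 × 4 = 240
  B->Yuma: 25 × 7 = 175
  C->Elko: 110 × 2 = 220
Total = 40 + 180 + 240 + 175 + 220 = 855.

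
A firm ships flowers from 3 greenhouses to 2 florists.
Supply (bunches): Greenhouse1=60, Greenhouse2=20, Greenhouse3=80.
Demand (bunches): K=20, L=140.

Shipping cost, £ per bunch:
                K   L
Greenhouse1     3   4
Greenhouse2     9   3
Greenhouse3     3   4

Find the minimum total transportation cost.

600

One minimum-cost allocation:
  Greenhouse1->K: 20 × £3 = £60
  Greenhouse1->L: 40 × £4 = £160
  Greenhouse2->L: 20 × £3 = £60
  Greenhouse3->L: 80 × £4 = £320
Total = 60 + 160 + 60 + 320 = £600.
(Supply check: Greenhouse1 ships 60; Greenhouse2 ships 20; Greenhouse3 ships 80.)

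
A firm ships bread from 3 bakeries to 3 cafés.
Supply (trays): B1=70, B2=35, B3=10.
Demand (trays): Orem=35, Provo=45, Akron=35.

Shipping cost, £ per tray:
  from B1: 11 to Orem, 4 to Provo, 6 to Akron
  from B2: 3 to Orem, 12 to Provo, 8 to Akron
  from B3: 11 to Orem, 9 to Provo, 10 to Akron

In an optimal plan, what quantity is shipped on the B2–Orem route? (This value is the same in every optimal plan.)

Solving gives:
  B1->Provo: 45 trays
  B1->Akron: 25 trays
  B2->Orem: 35 trays
  B3->Akron: 10 trays
Total cost = £535.
So B2→Orem carries 35 trays.

35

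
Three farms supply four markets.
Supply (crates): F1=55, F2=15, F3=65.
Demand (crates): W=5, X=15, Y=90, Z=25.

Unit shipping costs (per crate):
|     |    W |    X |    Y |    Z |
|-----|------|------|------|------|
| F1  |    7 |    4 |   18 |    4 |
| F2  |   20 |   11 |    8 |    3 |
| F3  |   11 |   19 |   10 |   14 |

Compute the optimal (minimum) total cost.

Optimal allocation:
  F1->W: 5 × 7 = 35
  F1->X: 15 × 4 = 60
  F1->Y: 10 × 18 = 180
  F1->Z: 25 × 4 = 100
  F2->Y: 15 × 8 = 120
  F3->Y: 65 × 10 = 650
Total = 35 + 60 + 180 + 100 + 120 + 650 = 1145.

1145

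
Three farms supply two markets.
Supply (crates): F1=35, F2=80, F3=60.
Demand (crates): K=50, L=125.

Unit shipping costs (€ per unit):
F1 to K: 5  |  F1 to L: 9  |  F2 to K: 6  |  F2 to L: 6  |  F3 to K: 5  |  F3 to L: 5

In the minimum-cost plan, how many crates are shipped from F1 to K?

35

The minimum-cost plan:
  F1 to K: 35 × €5 = €175
  F2 to K: 15 × €6 = €90
  F2 to L: 65 × €6 = €390
  F3 to L: 60 × €5 = €300
Total cost = €955.
So F1→K carries 35 crates.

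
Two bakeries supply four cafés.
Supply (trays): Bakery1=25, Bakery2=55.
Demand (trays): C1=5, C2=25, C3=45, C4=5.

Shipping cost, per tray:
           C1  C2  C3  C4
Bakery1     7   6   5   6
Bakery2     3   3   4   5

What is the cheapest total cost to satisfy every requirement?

320

One minimum-cost allocation:
  Bakery1->C3: 25 × 5 = 125
  Bakery2->C1: 5 × 3 = 15
  Bakery2->C2: 25 × 3 = 75
  Bakery2->C3: 20 × 4 = 80
  Bakery2->C4: 5 × 5 = 25
Total = 125 + 15 + 75 + 80 + 25 = 320.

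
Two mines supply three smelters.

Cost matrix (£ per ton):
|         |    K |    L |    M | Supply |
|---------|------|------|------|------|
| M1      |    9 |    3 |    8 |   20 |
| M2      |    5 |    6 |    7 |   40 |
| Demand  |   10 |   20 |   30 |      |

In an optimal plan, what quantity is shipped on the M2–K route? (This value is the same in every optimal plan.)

Optimal shipments:
  M1–L: 20 × £3 = £60
  M2–K: 10 × £5 = £50
  M2–M: 30 × £7 = £210
Total cost = £320.
So M2→K carries 10 tons.

10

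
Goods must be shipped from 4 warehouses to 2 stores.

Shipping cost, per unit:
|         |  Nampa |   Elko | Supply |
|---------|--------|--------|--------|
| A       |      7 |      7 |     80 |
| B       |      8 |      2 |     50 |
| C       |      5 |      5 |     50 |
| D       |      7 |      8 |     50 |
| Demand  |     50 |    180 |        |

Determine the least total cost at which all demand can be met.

1260

An optimal shipping plan:
  A→Elko: 80 × 7 = 560
  B→Elko: 50 × 2 = 100
  C→Elko: 50 × 5 = 250
  D→Nampa: 50 × 7 = 350
Total = 560 + 100 + 250 + 350 = 1260.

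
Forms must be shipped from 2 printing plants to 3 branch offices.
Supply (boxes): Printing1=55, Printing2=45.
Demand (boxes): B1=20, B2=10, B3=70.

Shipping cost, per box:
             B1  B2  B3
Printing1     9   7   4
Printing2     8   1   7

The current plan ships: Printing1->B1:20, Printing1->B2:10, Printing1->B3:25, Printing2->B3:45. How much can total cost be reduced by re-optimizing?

170

Current plan cost = 20·9 + 10·7 + 25·4 + 45·7 = 665.
Optimal plan:
  Printing1–B3: 55 boxes
  Printing2–B1: 20 boxes
  Printing2–B2: 10 boxes
  Printing2–B3: 15 boxes
Optimal cost = 495.
Saving = 665 − 495 = 170.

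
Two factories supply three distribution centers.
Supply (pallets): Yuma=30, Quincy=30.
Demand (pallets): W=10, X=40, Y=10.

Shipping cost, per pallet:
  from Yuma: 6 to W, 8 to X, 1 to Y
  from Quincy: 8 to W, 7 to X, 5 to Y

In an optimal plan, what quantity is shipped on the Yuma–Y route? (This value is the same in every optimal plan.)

Solving gives:
  Yuma–W: 10 × 6 = 60
  Yuma–X: 10 × 8 = 80
  Yuma–Y: 10 × 1 = 10
  Quincy–X: 30 × 7 = 210
Total cost = 360.
So Yuma→Y carries 10 pallets.

10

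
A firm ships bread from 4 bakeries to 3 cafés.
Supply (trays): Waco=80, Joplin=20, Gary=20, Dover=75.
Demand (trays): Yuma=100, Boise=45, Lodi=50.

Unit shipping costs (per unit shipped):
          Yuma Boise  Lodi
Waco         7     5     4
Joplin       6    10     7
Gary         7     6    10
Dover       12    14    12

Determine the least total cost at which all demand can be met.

1495

One minimum-cost allocation:
  Waco->Boise: 30 × 5 = 150
  Waco->Lodi: 50 × 4 = 200
  Joplin->Yuma: 20 × 6 = 120
  Gary->Yuma: 5 × 7 = 35
  Gary->Boise: 15 × 6 = 90
  Dover->Yuma: 75 × 12 = 900
Total = 150 + 200 + 120 + 35 + 90 + 900 = 1495.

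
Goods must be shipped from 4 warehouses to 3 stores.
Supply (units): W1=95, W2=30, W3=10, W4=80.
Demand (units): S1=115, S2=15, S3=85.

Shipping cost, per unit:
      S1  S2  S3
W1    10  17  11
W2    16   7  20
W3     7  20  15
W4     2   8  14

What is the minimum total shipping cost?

1610

A cheapest plan:
  W1->S1: 10 units
  W1->S3: 85 units
  W2->S1: 15 units
  W2->S2: 15 units
  W3->S1: 10 units
  W4->S1: 80 units
Total cost = 1610.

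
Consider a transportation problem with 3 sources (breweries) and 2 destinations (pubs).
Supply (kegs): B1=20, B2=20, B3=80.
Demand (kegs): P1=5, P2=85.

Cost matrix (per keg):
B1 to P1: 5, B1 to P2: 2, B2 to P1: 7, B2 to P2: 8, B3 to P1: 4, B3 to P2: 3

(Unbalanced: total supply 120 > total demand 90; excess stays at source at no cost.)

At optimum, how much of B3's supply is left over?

An optimal plan:
  B1→P2: 20 × 2 = 40
  B3→P1: 5 × 4 = 20
  B3→P2: 65 × 3 = 195
Total cost = 255.
B3 ships 70 of its 80, leaving 10.

10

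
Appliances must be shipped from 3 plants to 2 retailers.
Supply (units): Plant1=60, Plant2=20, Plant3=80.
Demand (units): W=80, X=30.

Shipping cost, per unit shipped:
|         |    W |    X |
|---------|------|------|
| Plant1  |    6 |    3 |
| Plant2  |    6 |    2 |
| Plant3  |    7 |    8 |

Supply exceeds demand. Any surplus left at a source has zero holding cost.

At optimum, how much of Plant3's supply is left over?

Minimum-cost shipments:
  Plant1–W: 50 units
  Plant1–X: 10 units
  Plant2–X: 20 units
  Plant3–W: 30 units
Total cost = 580.
Plant3 ships 30 of its 80, leaving 50.

50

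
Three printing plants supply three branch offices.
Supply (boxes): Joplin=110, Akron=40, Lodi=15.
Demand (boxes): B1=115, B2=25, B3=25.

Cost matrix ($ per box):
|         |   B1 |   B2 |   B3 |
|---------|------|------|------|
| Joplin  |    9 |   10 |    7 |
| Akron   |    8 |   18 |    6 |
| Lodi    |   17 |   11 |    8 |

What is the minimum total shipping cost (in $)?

1435

A cheapest plan:
  Joplin->B1: 75 × $9 = $675
  Joplin->B2: 10 × $10 = $100
  Joplin->B3: 25 × $7 = $175
  Akron->B1: 40 × $8 = $320
  Lodi->B2: 15 × $11 = $165
Total = 675 + 100 + 175 + 320 + 165 = $1435.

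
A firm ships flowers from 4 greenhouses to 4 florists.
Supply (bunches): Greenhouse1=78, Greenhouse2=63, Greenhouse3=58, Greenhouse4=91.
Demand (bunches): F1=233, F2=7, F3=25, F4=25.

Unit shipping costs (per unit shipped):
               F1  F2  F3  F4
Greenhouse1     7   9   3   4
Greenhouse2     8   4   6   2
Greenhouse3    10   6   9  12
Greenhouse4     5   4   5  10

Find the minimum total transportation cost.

1807

One minimum-cost allocation:
  Greenhouse1→F1: 53 bunches
  Greenhouse1→F3: 25 bunches
  Greenhouse2→F1: 31 bunches
  Greenhouse2→F2: 7 bunches
  Greenhouse2→F4: 25 bunches
  Greenhouse3→F1: 58 bunches
  Greenhouse4→F1: 91 bunches
Total cost = 1807.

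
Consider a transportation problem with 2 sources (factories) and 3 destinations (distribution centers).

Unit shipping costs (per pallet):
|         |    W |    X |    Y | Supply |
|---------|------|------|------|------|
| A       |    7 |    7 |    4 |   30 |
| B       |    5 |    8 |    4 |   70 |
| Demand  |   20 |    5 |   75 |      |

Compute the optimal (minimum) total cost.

A cheapest plan:
  A–X: 5 × 7 = 35
  A–Y: 25 × 4 = 100
  B–W: 20 × 5 = 100
  B–Y: 50 × 4 = 200
Total = 35 + 100 + 100 + 200 = 435.
(Supply check: A ships 30; B ships 70.)

435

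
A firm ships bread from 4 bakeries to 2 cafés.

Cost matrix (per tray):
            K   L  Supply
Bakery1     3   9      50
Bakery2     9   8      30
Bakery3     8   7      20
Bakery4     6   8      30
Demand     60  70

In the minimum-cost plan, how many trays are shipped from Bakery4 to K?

The minimum-cost plan:
  Bakery1 to K: 50 × 3 = 150
  Bakery2 to L: 30 × 8 = 240
  Bakery3 to L: 20 × 7 = 140
  Bakery4 to K: 10 × 6 = 60
  Bakery4 to L: 20 × 8 = 160
Total cost = 750.
So Bakery4→K carries 10 trays.

10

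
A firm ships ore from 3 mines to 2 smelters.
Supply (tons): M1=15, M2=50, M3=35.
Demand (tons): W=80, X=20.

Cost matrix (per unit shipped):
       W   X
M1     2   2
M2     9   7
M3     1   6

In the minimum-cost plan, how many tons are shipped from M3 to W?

The minimum-cost plan:
  M1→W: 15 tons
  M2→W: 30 tons
  M2→X: 20 tons
  M3→W: 35 tons
Total cost = 475.
So M3→W carries 35 tons.

35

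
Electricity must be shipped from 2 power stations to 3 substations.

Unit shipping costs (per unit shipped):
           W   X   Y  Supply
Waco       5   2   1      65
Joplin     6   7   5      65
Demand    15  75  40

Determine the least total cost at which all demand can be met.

490

Optimal allocation:
  Waco to X: 65 × 2 = 130
  Joplin to W: 15 × 6 = 90
  Joplin to X: 10 × 7 = 70
  Joplin to Y: 40 × 5 = 200
Total = 130 + 90 + 70 + 200 = 490.
(Supply check: Waco ships 65; Joplin ships 65.)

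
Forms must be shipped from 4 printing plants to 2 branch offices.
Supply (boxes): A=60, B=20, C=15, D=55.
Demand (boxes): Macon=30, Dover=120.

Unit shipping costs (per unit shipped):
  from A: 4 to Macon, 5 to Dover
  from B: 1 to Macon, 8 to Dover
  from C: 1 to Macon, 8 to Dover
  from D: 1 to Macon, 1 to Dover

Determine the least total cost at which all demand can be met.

425

One minimum-cost allocation:
  A–Dover: 60 boxes
  B–Macon: 20 boxes
  C–Macon: 10 boxes
  C–Dover: 5 boxes
  D–Dover: 55 boxes
Total cost = 425.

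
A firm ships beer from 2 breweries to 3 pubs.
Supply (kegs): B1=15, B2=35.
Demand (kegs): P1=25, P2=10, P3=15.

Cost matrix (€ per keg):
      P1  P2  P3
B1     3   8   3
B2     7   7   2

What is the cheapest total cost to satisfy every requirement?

215

A cheapest plan:
  B1→P1: 15 kegs
  B2→P1: 10 kegs
  B2→P2: 10 kegs
  B2→P3: 15 kegs
Total cost = €215.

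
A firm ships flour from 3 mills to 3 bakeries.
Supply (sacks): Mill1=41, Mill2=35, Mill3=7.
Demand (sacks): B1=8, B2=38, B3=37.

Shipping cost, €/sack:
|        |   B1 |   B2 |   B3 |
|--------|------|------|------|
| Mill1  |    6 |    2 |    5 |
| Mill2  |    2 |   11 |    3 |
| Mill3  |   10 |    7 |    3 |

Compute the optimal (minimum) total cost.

An optimal shipping plan:
  Mill1→B2: 38 × €2 = €76
  Mill1→B3: 3 × €5 = €15
  Mill2→B1: 8 × €2 = €16
  Mill2→B3: 27 × €3 = €81
  Mill3→B3: 7 × €3 = €21
Total = 76 + 15 + 16 + 81 + 21 = €209.

209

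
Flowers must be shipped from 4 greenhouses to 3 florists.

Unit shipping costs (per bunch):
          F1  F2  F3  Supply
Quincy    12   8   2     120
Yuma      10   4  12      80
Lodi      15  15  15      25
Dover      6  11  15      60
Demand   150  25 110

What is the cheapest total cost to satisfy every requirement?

1725

An optimal shipping plan:
  Quincy to F1: 10 × 12 = 120
  Quincy to F3: 110 × 2 = 220
  Yuma to F1: 55 × 10 = 550
  Yuma to F2: 25 × 4 = 100
  Lodi to F1: 25 × 15 = 375
  Dover to F1: 60 × 6 = 360
Total = 120 + 220 + 550 + 100 + 375 + 360 = 1725.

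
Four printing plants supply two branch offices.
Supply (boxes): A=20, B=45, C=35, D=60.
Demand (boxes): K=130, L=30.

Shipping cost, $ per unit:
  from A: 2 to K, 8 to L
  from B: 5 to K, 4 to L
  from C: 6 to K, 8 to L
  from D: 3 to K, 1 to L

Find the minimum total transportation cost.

595

Optimal allocation:
  A->K: 20 boxes
  B->K: 45 boxes
  C->K: 35 boxes
  D->K: 30 boxes
  D->L: 30 boxes
Total cost = $595.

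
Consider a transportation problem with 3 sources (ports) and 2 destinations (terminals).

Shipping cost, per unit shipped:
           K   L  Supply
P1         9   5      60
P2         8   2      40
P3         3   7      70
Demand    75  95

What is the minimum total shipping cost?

610

Optimal allocation:
  P1->K: 5 TEU
  P1->L: 55 TEU
  P2->L: 40 TEU
  P3->K: 70 TEU
Total cost = 610.
(Supply check: P1 ships 60; P2 ships 40; P3 ships 70.)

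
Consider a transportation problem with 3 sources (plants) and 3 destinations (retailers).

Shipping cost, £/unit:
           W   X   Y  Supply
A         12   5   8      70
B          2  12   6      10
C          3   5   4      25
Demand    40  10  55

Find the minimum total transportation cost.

645

An optimal shipping plan:
  A to W: 5 units
  A to X: 10 units
  A to Y: 55 units
  B to W: 10 units
  C to W: 25 units
Total cost = £645.
(Supply check: A ships 70; B ships 10; C ships 25.)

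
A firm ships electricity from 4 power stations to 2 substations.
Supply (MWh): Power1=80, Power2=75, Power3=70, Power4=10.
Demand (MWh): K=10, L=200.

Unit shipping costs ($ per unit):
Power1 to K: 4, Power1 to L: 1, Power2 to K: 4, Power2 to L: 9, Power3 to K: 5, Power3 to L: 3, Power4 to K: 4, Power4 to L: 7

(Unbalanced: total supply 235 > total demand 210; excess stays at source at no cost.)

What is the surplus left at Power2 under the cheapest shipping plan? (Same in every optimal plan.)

Minimum-cost shipments:
  Power1→L: 80 × $1 = $80
  Power2→K: 10 × $4 = $40
  Power2→L: 40 × $9 = $360
  Power3→L: 70 × $3 = $210
  Power4→L: 10 × $7 = $70
Total cost = $760.
Power2 ships 50 of its 75, leaving 25.

25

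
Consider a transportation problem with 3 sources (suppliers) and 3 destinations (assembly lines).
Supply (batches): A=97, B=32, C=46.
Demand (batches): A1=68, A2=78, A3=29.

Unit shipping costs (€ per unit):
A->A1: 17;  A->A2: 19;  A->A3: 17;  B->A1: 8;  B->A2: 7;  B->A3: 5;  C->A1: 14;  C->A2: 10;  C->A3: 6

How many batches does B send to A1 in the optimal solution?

0

Optimal shipments:
  A→A1: 68 × €17 = €1156
  A→A2: 29 × €19 = €551
  B→A2: 32 × €7 = €224
  C→A2: 17 × €10 = €170
  C→A3: 29 × €6 = €174
Total cost = €2275.
The route B→A1 is not used.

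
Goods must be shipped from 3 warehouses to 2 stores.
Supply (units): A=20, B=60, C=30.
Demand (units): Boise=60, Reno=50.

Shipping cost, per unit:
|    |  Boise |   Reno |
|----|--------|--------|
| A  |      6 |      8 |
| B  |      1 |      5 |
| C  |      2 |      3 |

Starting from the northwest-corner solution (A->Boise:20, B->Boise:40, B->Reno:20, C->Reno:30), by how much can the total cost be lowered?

Current plan cost = 20·6 + 40·1 + 20·5 + 30·3 = 350.
Optimal plan:
  A->Reno: 20 × 8 = 160
  B->Boise: 60 × 1 = 60
  C->Reno: 30 × 3 = 90
Optimal cost = 310.
Saving = 350 − 310 = 40.

40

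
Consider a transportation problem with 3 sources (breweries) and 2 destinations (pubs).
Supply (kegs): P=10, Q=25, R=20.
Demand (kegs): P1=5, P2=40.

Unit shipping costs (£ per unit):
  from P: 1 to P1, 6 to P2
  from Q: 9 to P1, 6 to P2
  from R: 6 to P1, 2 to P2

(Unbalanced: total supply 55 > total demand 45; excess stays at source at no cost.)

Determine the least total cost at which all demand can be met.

165

An optimal shipping plan:
  P–P1: 5 kegs
  P–P2: 5 kegs
  Q–P2: 15 kegs
  R–P2: 20 kegs
Total cost = £165.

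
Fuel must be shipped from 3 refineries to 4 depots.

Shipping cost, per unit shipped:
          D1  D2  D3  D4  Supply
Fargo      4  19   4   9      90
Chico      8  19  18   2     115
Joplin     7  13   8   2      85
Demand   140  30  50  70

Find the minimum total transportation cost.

1635

Optimal allocation:
  Fargo to D1: 40 × 4 = 160
  Fargo to D3: 50 × 4 = 200
  Chico to D1: 45 × 8 = 360
  Chico to D4: 70 × 2 = 140
  Joplin to D1: 55 × 7 = 385
  Joplin to D2: 30 × 13 = 390
Total = 160 + 200 + 360 + 140 + 385 + 390 = 1635.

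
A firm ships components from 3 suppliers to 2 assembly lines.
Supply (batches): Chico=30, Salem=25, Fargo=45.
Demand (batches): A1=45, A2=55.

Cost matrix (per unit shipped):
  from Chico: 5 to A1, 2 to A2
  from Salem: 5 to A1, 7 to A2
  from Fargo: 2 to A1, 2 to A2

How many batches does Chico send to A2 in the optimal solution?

The minimum-cost plan:
  Chico–A2: 30 × 2 = 60
  Salem–A1: 25 × 5 = 125
  Fargo–A1: 20 × 2 = 40
  Fargo–A2: 25 × 2 = 50
Total cost = 275.
So Chico→A2 carries 30 batches.

30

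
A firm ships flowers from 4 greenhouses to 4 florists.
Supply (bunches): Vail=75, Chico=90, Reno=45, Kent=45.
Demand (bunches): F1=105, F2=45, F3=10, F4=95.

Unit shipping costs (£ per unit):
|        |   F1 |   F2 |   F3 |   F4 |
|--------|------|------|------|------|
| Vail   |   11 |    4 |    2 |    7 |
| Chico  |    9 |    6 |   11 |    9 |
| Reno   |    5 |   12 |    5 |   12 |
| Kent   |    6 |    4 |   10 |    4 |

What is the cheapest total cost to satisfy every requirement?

1555

An optimal shipping plan:
  Vail→F2: 45 × £4 = £180
  Vail→F3: 10 × £2 = £20
  Vail→F4: 20 × £7 = £140
  Chico→F1: 60 × £9 = £540
  Chico→F4: 30 × £9 = £270
  Reno→F1: 45 × £5 = £225
  Kent→F4: 45 × £4 = £180
Total = 180 + 20 + 140 + 540 + 270 + 225 + 180 = £1555.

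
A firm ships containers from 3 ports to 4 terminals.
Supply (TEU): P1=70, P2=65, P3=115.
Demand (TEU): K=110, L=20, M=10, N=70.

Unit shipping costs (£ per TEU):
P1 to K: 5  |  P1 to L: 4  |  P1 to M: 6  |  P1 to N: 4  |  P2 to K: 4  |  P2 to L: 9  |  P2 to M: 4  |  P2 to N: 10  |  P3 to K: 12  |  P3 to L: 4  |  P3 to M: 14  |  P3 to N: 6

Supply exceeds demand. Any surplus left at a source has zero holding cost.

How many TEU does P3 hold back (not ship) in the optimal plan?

40

Minimum-cost shipments:
  P1->K: 55 × £5 = £275
  P1->N: 15 × £4 = £60
  P2->K: 55 × £4 = £220
  P2->M: 10 × £4 = £40
  P3->L: 20 × £4 = £80
  P3->N: 55 × £6 = £330
Total cost = £1005.
P3 ships 75 of its 115, leaving 40.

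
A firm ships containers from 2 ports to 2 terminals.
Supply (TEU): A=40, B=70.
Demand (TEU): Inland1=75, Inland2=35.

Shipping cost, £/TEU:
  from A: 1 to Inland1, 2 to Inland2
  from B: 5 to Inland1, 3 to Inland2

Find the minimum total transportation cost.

320

One minimum-cost allocation:
  A→Inland1: 40 TEU
  B→Inland1: 35 TEU
  B→Inland2: 35 TEU
Total cost = £320.
(Supply check: A ships 40; B ships 70.)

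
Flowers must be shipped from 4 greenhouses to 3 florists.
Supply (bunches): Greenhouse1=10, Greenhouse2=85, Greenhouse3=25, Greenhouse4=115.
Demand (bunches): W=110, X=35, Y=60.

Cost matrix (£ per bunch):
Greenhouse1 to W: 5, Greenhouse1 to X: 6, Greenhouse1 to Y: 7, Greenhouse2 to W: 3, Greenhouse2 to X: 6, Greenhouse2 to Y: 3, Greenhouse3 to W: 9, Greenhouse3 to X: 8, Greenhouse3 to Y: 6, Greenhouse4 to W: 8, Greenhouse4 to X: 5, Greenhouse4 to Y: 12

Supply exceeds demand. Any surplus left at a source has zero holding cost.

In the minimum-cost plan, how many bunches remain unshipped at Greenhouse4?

An optimal plan:
  Greenhouse1–W: 10 × £5 = £50
  Greenhouse2–W: 50 × £3 = £150
  Greenhouse2–Y: 35 × £3 = £105
  Greenhouse3–Y: 25 × £6 = £150
  Greenhouse4–W: 50 × £8 = £400
  Greenhouse4–X: 35 × £5 = £175
Total cost = £1030.
Greenhouse4 ships 85 of its 115, leaving 30.

30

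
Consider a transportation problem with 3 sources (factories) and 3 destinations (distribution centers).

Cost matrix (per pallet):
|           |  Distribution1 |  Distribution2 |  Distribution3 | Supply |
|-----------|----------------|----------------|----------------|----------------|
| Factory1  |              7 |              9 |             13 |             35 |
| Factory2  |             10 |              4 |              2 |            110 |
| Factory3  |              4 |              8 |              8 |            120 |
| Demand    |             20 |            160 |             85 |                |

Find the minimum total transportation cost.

1465

An optimal shipping plan:
  Factory1–Distribution2: 35 × 9 = 315
  Factory2–Distribution2: 25 × 4 = 100
  Factory2–Distribution3: 85 × 2 = 170
  Factory3–Distribution1: 20 × 4 = 80
  Factory3–Distribution2: 100 × 8 = 800
Total = 315 + 100 + 170 + 80 + 800 = 1465.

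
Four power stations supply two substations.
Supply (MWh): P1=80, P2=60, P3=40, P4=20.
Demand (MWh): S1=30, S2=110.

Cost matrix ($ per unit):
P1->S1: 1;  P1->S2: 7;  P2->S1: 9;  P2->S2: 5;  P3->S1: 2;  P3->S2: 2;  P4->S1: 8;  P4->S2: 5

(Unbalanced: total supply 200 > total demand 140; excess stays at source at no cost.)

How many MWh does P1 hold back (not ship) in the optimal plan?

50

An optimal plan:
  P1→S1: 30 MWh
  P2→S2: 60 MWh
  P3→S2: 40 MWh
  P4→S2: 10 MWh
Total cost = $460.
P1 ships 30 of its 80, leaving 50.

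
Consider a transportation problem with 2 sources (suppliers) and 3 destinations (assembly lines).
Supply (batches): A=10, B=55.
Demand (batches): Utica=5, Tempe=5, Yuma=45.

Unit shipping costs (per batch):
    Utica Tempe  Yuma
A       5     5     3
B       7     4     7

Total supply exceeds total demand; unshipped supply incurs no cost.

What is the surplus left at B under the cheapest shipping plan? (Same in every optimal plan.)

An optimal plan:
  A→Yuma: 10 × 3 = 30
  B→Utica: 5 × 7 = 35
  B→Tempe: 5 × 4 = 20
  B→Yuma: 35 × 7 = 245
Total cost = 330.
B ships 45 of its 55, leaving 10.

10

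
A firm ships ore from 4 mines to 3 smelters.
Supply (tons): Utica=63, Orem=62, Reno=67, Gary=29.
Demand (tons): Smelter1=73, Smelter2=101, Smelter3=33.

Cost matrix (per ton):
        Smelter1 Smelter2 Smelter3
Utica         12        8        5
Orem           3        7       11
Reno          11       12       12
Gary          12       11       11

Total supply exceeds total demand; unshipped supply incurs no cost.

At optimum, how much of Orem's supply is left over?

Minimum-cost shipments:
  Utica to Smelter2: 30 × 8 = 240
  Utica to Smelter3: 33 × 5 = 165
  Orem to Smelter1: 62 × 3 = 186
  Reno to Smelter1: 11 × 11 = 121
  Reno to Smelter2: 42 × 12 = 504
  Gary to Smelter2: 29 × 11 = 319
Total cost = 1535.
Orem ships 62 of its 62, leaving 0.

0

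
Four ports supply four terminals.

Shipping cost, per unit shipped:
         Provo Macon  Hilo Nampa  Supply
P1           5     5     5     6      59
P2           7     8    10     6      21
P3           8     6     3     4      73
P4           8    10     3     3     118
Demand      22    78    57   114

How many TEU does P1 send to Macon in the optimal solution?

Solving gives:
  P1 to Provo: 1 × 5 = 5
  P1 to Macon: 58 × 5 = 290
  P2 to Provo: 21 × 7 = 147
  P3 to Macon: 20 × 6 = 120
  P3 to Hilo: 53 × 3 = 159
  P4 to Hilo: 4 × 3 = 12
  P4 to Nampa: 114 × 3 = 342
Total cost = 1075.
So P1→Macon carries 58 TEU.

58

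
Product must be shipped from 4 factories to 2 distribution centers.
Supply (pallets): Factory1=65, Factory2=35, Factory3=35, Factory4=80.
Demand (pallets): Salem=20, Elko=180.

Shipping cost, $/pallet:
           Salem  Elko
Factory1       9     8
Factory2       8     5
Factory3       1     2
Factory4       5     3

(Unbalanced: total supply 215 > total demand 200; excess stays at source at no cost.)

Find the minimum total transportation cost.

865

An optimal shipping plan:
  Factory1->Elko: 50 pallets
  Factory2->Elko: 35 pallets
  Factory3->Salem: 20 pallets
  Factory3->Elko: 15 pallets
  Factory4->Elko: 80 pallets
Total cost = $865.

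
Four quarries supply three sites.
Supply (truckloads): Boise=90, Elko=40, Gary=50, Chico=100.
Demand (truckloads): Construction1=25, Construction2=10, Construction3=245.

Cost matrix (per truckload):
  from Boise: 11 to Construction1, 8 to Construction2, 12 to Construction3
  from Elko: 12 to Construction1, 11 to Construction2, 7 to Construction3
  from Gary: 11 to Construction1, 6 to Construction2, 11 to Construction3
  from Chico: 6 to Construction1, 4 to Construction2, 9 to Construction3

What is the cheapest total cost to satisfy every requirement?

One minimum-cost allocation:
  Boise to Construction3: 90 × 12 = 1080
  Elko to Construction3: 40 × 7 = 280
  Gary to Construction2: 10 × 6 = 60
  Gary to Construction3: 40 × 11 = 440
  Chico to Construction1: 25 × 6 = 150
  Chico to Construction3: 75 × 9 = 675
Total = 1080 + 280 + 60 + 440 + 150 + 675 = 2685.

2685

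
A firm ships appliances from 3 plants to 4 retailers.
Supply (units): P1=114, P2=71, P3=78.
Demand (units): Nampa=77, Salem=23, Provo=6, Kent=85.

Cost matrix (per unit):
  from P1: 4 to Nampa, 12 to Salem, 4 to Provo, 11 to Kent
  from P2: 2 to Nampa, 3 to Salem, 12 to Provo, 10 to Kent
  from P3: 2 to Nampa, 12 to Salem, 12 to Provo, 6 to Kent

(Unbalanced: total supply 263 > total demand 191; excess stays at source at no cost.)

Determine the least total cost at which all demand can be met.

An optimal shipping plan:
  P1–Nampa: 29 × 4 = 116
  P1–Provo: 6 × 4 = 24
  P1–Kent: 7 × 11 = 77
  P2–Nampa: 48 × 2 = 96
  P2–Salem: 23 × 3 = 69
  P3–Kent: 78 × 6 = 468
Total = 116 + 24 + 77 + 96 + 69 + 468 = 850.
(Supply check: P1 ships 42; P2 ships 71; P3 ships 78.)

850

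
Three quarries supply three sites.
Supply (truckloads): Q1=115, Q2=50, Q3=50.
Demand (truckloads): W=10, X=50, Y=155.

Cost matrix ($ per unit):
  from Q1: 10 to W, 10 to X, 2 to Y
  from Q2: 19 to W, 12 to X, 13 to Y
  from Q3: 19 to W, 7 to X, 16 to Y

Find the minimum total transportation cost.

1290

A cheapest plan:
  Q1 to Y: 115 × $2 = $230
  Q2 to W: 10 × $19 = $190
  Q2 to Y: 40 × $13 = $520
  Q3 to X: 50 × $7 = $350
Total = 230 + 190 + 520 + 350 = $1290.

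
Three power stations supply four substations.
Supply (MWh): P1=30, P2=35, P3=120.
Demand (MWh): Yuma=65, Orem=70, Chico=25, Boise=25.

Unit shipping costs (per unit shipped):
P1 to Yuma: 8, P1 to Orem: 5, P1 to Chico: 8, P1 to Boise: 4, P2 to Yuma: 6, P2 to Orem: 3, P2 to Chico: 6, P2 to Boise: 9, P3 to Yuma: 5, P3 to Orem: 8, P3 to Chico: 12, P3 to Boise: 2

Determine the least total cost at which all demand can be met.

945

One minimum-cost allocation:
  P1→Orem: 30 MWh
  P2→Orem: 10 MWh
  P2→Chico: 25 MWh
  P3→Yuma: 65 MWh
  P3→Orem: 30 MWh
  P3→Boise: 25 MWh
Total cost = 945.
(Supply check: P1 ships 30; P2 ships 35; P3 ships 120.)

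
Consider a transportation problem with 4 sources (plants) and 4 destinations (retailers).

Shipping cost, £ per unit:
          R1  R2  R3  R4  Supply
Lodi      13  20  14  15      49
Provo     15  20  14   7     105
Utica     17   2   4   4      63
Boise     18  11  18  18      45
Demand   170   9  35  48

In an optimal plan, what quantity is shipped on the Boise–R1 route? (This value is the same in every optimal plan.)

45

The minimum-cost plan:
  Lodi→R1: 49 × £13 = £637
  Provo→R1: 76 × £15 = £1140
  Provo→R4: 29 × £7 = £203
  Utica→R2: 9 × £2 = £18
  Utica→R3: 35 × £4 = £140
  Utica→R4: 19 × £4 = £76
  Boise→R1: 45 × £18 = £810
Total cost = £3024.
So Boise→R1 carries 45 units.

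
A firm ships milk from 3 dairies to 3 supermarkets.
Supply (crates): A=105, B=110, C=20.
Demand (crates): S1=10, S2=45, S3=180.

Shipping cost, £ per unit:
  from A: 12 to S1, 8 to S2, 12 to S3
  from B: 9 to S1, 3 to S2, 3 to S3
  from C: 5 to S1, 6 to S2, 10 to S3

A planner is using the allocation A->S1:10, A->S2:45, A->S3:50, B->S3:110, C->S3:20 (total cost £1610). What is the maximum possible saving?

50

Current plan cost = 10·12 + 45·8 + 50·12 + 110·3 + 20·10 = £1610.
Optimal plan:
  A to S2: 35 × £8 = £280
  A to S3: 70 × £12 = £840
  B to S3: 110 × £3 = £330
  C to S1: 10 × £5 = £50
  C to S2: 10 × £6 = £60
Optimal cost = £1560.
Saving = 1610 − 1560 = £50.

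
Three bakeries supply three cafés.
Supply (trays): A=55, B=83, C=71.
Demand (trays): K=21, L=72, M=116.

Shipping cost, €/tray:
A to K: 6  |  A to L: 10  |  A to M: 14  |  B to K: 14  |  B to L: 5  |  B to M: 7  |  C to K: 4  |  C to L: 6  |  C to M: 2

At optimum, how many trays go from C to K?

0

The minimum-cost plan:
  A->K: 21 × €6 = €126
  A->L: 34 × €10 = €340
  B->L: 38 × €5 = €190
  B->M: 45 × €7 = €315
  C->M: 71 × €2 = €142
Total cost = €1113.
The route C→K is not used.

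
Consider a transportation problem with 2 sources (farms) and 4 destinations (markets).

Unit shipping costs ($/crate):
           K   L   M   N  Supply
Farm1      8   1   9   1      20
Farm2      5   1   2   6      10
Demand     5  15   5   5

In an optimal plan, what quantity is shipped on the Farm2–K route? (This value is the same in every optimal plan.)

Optimal shipments:
  Farm1->L: 15 × $1 = $15
  Farm1->N: 5 × $1 = $5
  Farm2->K: 5 × $5 = $25
  Farm2->M: 5 × $2 = $10
Total cost = $55.
So Farm2→K carries 5 crates.

5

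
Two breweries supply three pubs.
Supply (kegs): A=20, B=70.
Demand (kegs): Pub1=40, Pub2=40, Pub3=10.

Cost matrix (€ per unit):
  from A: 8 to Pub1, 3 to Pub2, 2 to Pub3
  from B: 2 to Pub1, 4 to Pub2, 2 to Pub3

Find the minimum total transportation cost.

Optimal allocation:
  A→Pub2: 20 × €3 = €60
  B→Pub1: 40 × €2 = €80
  B→Pub2: 20 × €4 = €80
  B→Pub3: 10 × €2 = €20
Total = 60 + 80 + 80 + 20 = €240.

240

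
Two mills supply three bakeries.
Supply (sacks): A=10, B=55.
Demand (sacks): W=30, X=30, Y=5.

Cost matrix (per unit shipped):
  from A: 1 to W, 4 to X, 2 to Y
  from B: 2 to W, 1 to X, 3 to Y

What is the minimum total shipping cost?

95

An optimal shipping plan:
  A to W: 10 × 1 = 10
  B to W: 20 × 2 = 40
  B to X: 30 × 1 = 30
  B to Y: 5 × 3 = 15
Total = 10 + 40 + 30 + 15 = 95.
(Supply check: A ships 10; B ships 55.)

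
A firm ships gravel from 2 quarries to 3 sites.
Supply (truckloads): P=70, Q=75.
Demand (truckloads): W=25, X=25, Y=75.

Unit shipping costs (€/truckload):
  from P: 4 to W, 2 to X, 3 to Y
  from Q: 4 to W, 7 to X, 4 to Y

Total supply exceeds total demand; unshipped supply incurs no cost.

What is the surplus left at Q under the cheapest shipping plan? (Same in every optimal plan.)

20

An optimal plan:
  P to X: 25 × €2 = €50
  P to Y: 45 × €3 = €135
  Q to W: 25 × €4 = €100
  Q to Y: 30 × €4 = €120
Total cost = €405.
Q ships 55 of its 75, leaving 20.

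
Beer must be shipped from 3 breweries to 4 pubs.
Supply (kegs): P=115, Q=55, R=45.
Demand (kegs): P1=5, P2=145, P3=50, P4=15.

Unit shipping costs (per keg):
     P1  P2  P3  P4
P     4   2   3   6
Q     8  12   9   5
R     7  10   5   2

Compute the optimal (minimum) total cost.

One minimum-cost allocation:
  P to P2: 115 × 2 = 230
  Q to P1: 5 × 8 = 40
  Q to P2: 30 × 12 = 360
  Q to P3: 5 × 9 = 45
  Q to P4: 15 × 5 = 75
  R to P3: 45 × 5 = 225
Total = 230 + 40 + 360 + 45 + 75 + 225 = 975.

975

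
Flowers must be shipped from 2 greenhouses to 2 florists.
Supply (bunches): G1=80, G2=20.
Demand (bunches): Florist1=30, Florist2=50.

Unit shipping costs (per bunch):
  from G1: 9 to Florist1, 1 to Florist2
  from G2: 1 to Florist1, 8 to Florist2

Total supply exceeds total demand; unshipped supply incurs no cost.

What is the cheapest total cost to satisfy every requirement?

One minimum-cost allocation:
  G1 to Florist1: 10 × 9 = 90
  G1 to Florist2: 50 × 1 = 50
  G2 to Florist1: 20 × 1 = 20
Total = 90 + 50 + 20 = 160.

160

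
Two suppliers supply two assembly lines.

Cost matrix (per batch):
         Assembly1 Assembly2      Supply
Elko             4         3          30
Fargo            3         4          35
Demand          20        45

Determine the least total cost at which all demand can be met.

A cheapest plan:
  Elko to Assembly2: 30 × 3 = 90
  Fargo to Assembly1: 20 × 3 = 60
  Fargo to Assembly2: 15 × 4 = 60
Total = 90 + 60 + 60 = 210.

210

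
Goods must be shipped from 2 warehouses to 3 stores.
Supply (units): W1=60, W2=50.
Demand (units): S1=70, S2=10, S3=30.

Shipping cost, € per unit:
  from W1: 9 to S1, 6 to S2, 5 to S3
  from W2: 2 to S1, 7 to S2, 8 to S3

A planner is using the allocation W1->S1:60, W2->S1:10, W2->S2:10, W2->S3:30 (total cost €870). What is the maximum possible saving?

380

Current plan cost = 60·9 + 10·2 + 10·7 + 30·8 = €870.
Optimal plan:
  W1–S1: 20 units
  W1–S2: 10 units
  W1–S3: 30 units
  W2–S1: 50 units
Optimal cost = €490.
Saving = 870 − 490 = €380.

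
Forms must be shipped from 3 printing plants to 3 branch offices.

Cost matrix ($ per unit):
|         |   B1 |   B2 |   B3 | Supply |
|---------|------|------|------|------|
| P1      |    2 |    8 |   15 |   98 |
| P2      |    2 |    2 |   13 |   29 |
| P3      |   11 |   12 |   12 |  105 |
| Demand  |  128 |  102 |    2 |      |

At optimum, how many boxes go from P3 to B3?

2

Optimal shipments:
  P1→B1: 98 × $2 = $196
  P2→B2: 29 × $2 = $58
  P3→B1: 30 × $11 = $330
  P3→B2: 73 × $12 = $876
  P3→B3: 2 × $12 = $24
Total cost = $1484.
So P3→B3 carries 2 boxes.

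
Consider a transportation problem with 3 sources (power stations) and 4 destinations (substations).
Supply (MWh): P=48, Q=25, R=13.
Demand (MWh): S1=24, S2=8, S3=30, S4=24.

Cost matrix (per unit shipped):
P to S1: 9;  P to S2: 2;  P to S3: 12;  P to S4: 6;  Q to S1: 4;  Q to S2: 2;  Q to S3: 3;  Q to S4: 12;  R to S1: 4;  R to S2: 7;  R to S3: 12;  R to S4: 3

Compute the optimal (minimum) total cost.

One minimum-cost allocation:
  P→S1: 11 × 9 = 99
  P→S2: 8 × 2 = 16
  P→S3: 5 × 12 = 60
  P→S4: 24 × 6 = 144
  Q→S3: 25 × 3 = 75
  R→S1: 13 × 4 = 52
Total = 99 + 16 + 60 + 144 + 75 + 52 = 446.
(Supply check: P ships 48; Q ships 25; R ships 13.)

446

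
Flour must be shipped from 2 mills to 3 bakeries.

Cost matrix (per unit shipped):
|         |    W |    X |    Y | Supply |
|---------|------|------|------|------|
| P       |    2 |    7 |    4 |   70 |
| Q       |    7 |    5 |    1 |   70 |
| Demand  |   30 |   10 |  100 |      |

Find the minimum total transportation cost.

320

An optimal shipping plan:
  P–W: 30 sacks
  P–X: 10 sacks
  P–Y: 30 sacks
  Q–Y: 70 sacks
Total cost = 320.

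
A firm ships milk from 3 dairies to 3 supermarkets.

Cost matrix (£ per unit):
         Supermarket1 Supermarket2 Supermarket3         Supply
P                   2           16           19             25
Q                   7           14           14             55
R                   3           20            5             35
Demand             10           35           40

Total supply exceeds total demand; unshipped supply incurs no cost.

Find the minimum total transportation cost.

755

One minimum-cost allocation:
  P→Supermarket1: 10 × £2 = £20
  Q→Supermarket2: 35 × £14 = £490
  Q→Supermarket3: 5 × £14 = £70
  R→Supermarket3: 35 × £5 = £175
Total = 20 + 490 + 70 + 175 = £755.
(Supply check: P ships 10; Q ships 40; R ships 35.)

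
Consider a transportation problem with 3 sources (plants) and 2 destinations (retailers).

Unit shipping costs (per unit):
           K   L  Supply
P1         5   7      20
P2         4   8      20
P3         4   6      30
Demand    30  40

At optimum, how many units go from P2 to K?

Solving gives:
  P1->K: 10 × 5 = 50
  P1->L: 10 × 7 = 70
  P2->K: 20 × 4 = 80
  P3->L: 30 × 6 = 180
Total cost = 380.
So P2→K carries 20 units.

20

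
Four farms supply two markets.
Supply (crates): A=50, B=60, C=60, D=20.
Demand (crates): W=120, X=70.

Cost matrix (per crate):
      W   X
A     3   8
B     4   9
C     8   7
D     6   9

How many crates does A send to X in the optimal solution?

Solving gives:
  A–W: 50 crates
  B–W: 60 crates
  C–X: 60 crates
  D–W: 10 crates
  D–X: 10 crates
Total cost = 960.
The route A→X is not used.

0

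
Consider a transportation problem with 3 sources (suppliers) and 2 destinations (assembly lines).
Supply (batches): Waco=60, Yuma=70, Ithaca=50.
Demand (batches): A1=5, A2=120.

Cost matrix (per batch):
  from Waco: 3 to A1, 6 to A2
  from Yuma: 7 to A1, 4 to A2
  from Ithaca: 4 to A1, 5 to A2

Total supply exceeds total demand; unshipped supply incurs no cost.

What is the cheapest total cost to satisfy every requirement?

One minimum-cost allocation:
  Waco–A1: 5 × 3 = 15
  Yuma–A2: 70 × 4 = 280
  Ithaca–A2: 50 × 5 = 250
Total = 15 + 280 + 250 = 545.
(Supply check: Waco ships 5; Yuma ships 70; Ithaca ships 50.)

545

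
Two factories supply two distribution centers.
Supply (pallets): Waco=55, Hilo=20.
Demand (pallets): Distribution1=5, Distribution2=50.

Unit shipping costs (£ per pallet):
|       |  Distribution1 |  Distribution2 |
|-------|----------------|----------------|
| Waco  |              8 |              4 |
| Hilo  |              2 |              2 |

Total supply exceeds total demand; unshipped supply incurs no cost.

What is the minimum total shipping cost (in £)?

Optimal allocation:
  Waco→Distribution2: 35 pallets
  Hilo→Distribution1: 5 pallets
  Hilo→Distribution2: 15 pallets
Total cost = £180.
(Supply check: Waco ships 35; Hilo ships 20.)

180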